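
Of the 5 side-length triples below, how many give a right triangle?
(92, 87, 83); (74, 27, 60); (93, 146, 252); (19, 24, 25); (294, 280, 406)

1

(92,87,83): 83²+87² = 14458 > 8464 = 92² → acute
(74,27,60): 27²+60² = 4329 < 5476 = 74² → obtuse
(93,146,252): 93+146 ≤ 252, not a triangle
(19,24,25): 19²+24² = 937 > 625 = 25² → acute
(294,280,406): 280²+294² = 164836 = 406² → right
1 of the 5 is right.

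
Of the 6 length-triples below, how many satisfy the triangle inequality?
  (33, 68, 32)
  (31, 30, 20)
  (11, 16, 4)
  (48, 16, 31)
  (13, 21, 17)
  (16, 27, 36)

(32,33,68): 32+33 ≤ 68 → not valid
(20,30,31): 20+30 > 31 → valid
(4,11,16): 4+11 ≤ 16 → not valid
(16,31,48): 16+31 ≤ 48 → not valid
(13,17,21): 13+17 > 21 → valid
(16,27,36): 16+27 > 36 → valid
3 of the 6 triples form a triangle.

3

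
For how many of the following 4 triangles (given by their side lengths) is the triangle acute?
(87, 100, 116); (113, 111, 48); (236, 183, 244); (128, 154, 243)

3

(87,100,116): 87²+100² = 17569 > 13456 = 116² → acute
(113,111,48): 48²+111² = 14625 > 12769 = 113² → acute
(236,183,244): 183²+236² = 89185 > 59536 = 244² → acute
(128,154,243): 128²+154² = 40100 < 59049 = 243² → obtuse
3 of the 4 are acute.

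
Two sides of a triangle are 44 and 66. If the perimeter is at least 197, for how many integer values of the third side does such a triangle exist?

23

Triangle inequality: 22 < x < 110. Perimeter ≥ 197 gives x ≥ 197 − 44 − 66 = 87.
So 87 ≤ x < 110; integers 87 through 109: 23 values.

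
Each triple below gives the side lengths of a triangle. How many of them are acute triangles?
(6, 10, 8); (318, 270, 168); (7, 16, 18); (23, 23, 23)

(6,10,8): 6²+8² = 100 = 10² → right
(318,270,168): 168²+270² = 101124 = 318² → right
(7,16,18): 7²+16² = 305 < 324 = 18² → obtuse
(23,23,23): 23²+23² = 1058 > 529 = 23² → acute
1 of the 4 is acute.

1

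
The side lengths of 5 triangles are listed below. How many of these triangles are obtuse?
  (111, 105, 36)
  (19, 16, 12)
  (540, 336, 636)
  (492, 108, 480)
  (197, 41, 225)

(111,105,36): 36²+105² = 12321 = 111² → right
(19,16,12): 12²+16² = 400 > 361 = 19² → acute
(540,336,636): 336²+540² = 404496 = 636² → right
(492,108,480): 108²+480² = 242064 = 492² → right
(197,41,225): 41²+197² = 40490 < 50625 = 225² → obtuse
1 of the 5 is obtuse.

1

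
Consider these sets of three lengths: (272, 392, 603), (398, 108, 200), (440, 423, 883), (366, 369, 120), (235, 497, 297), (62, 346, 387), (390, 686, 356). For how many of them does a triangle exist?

(272,392,603): 272+392 > 603 → valid
(108,200,398): 108+200 ≤ 398 → not valid
(423,440,883): 423+440 ≤ 883 → not valid
(120,366,369): 120+366 > 369 → valid
(235,297,497): 235+297 > 497 → valid
(62,346,387): 62+346 > 387 → valid
(356,390,686): 356+390 > 686 → valid
5 of the 7 triples form a triangle.

5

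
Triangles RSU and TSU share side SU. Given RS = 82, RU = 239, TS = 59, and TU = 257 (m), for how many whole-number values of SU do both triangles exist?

117

From triangle RSU: 157 < SU < 321.
From triangle TSU: 198 < SU < 316.
Intersection: 198 < SU < 316, so integers 199 through 315: 117 values.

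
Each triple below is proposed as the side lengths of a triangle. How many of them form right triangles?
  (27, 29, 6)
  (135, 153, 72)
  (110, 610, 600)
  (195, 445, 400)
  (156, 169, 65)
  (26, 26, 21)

(27,29,6): 6²+27² = 765 < 841 = 29² → obtuse
(135,153,72): 72²+135² = 23409 = 153² → right
(110,610,600): 110²+600² = 372100 = 610² → right
(195,445,400): 195²+400² = 198025 = 445² → right
(156,169,65): 65²+156² = 28561 = 169² → right
(26,26,21): 21²+26² = 1117 > 676 = 26² → acute
4 of the 6 are right.

4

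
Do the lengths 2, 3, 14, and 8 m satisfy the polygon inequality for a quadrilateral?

No

For a quadrilateral, each side must be shorter than the sum of the others.
Here the longest side is 14, but the remaining 3 sides sum to only 13.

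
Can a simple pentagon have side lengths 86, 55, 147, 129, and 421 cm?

For a pentagon, each side must be shorter than the sum of the others.
Here the longest side is 421, but the remaining 4 sides sum to only 417.

No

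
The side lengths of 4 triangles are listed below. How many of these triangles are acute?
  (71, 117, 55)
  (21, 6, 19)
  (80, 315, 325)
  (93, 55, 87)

1

(71,117,55): 55²+71² = 8066 < 13689 = 117² → obtuse
(21,6,19): 6²+19² = 397 < 441 = 21² → obtuse
(80,315,325): 80²+315² = 105625 = 325² → right
(93,55,87): 55²+87² = 10594 > 8649 = 93² → acute
1 of the 4 is acute.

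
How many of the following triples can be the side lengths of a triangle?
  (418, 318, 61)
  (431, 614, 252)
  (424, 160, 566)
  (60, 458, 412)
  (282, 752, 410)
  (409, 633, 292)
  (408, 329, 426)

(61,318,418): 61+318 ≤ 418 → not valid
(252,431,614): 252+431 > 614 → valid
(160,424,566): 160+424 > 566 → valid
(60,412,458): 60+412 > 458 → valid
(282,410,752): 282+410 ≤ 752 → not valid
(292,409,633): 292+409 > 633 → valid
(329,408,426): 329+408 > 426 → valid
5 of the 7 triples form a triangle.

5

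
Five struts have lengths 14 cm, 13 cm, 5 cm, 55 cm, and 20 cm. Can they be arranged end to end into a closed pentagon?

No

For a pentagon, each side must be shorter than the sum of the others.
Here the longest side is 55, but the remaining 4 sides sum to only 52.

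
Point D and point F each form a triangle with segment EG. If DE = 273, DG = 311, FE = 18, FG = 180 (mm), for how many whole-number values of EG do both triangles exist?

35

From triangle DEG: 38 < EG < 584.
From triangle FEG: 162 < EG < 198.
Intersection: 162 < EG < 198, so integers 163 through 197: 35 values.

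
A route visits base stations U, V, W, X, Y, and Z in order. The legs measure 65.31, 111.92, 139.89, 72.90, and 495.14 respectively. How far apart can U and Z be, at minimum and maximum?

The maximum is all hops collinear in one direction: 65.31 + 111.92 + 139.89 + 72.90 + 495.14 = 885.16.
The longest hop is 495.14; the others sum to 390.02. Folding the others back against it leaves at least 495.14 − 390.02 = 105.12.

105.12 ≤ UZ ≤ 885.16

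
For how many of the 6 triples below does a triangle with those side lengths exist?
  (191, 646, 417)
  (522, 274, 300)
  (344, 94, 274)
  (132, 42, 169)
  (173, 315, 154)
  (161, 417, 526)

(191,417,646): 191+417 ≤ 646 → not valid
(274,300,522): 274+300 > 522 → valid
(94,274,344): 94+274 > 344 → valid
(42,132,169): 42+132 > 169 → valid
(154,173,315): 154+173 > 315 → valid
(161,417,526): 161+417 > 526 → valid
5 of the 6 triples form a triangle.

5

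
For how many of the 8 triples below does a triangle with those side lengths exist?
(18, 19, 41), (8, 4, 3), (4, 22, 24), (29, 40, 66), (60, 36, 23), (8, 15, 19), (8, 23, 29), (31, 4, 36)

(18,19,41): 18+19 ≤ 41 → not valid
(3,4,8): 3+4 ≤ 8 → not valid
(4,22,24): 4+22 > 24 → valid
(29,40,66): 29+40 > 66 → valid
(23,36,60): 23+36 ≤ 60 → not valid
(8,15,19): 8+15 > 19 → valid
(8,23,29): 8+23 > 29 → valid
(4,31,36): 4+31 ≤ 36 → not valid
4 of the 8 triples form a triangle.

4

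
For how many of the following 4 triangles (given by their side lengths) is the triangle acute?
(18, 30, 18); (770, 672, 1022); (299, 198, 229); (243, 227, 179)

(18,30,18): 18²+18² = 648 < 900 = 30² → obtuse
(770,672,1022): 672²+770² = 1044484 = 1022² → right
(299,198,229): 198²+229² = 91645 > 89401 = 299² → acute
(243,227,179): 179²+227² = 83570 > 59049 = 243² → acute
2 of the 4 are acute.

2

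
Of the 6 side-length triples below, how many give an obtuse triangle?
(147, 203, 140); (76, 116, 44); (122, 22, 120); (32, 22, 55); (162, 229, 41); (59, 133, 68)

(147,203,140): 140²+147² = 41209 = 203² → right
(76,116,44): 44²+76² = 7712 < 13456 = 116² → obtuse
(122,22,120): 22²+120² = 14884 = 122² → right
(32,22,55): 22+32 ≤ 55, not a triangle
(162,229,41): 41+162 ≤ 229, not a triangle
(59,133,68): 59+68 ≤ 133, not a triangle
1 of the 6 is obtuse.

1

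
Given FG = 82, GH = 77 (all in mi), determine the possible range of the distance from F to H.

By the triangle inequality, |82 − 77| ≤ FH ≤ 82 + 77.

5 ≤ FH ≤ 159 mi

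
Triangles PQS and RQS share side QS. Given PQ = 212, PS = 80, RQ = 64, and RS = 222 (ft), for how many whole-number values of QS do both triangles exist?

From triangle PQS: 132 < QS < 292.
From triangle RQS: 158 < QS < 286.
Intersection: 158 < QS < 286, so integers 159 through 285: 127 values.

127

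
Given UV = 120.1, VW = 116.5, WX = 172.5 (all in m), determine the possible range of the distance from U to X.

0 ≤ UX ≤ 409.1 m

The maximum is all hops collinear in one direction: 120.1 + 116.5 + 172.5 = 409.1.
The longest hop is 172.5; the others sum to 236.6. Since 172.5 ≤ 236.6, the path can fold back on itself completely, so the minimum distance is 0.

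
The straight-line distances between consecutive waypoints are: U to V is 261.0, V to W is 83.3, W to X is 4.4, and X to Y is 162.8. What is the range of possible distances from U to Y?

10.5 ≤ UY ≤ 511.5

The maximum is all hops collinear in one direction: 261.0 + 83.3 + 4.4 + 162.8 = 511.5.
The longest hop is 261.0; the others sum to 250.5. Folding the others back against it leaves at least 261.0 − 250.5 = 10.5.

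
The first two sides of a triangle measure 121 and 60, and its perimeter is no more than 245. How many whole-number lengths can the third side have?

3

Triangle inequality: 61 < x < 181. Perimeter ≤ 245 gives x ≤ 245 − 121 − 60 = 64.
So 61 < x ≤ 64; integers 62 through 64: 3 values.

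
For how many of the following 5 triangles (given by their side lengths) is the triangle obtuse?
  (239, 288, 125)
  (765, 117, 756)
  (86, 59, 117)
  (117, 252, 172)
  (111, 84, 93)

3

(239,288,125): 125²+239² = 72746 < 82944 = 288² → obtuse
(765,117,756): 117²+756² = 585225 = 765² → right
(86,59,117): 59²+86² = 10877 < 13689 = 117² → obtuse
(117,252,172): 117²+172² = 43273 < 63504 = 252² → obtuse
(111,84,93): 84²+93² = 15705 > 12321 = 111² → acute
3 of the 5 are obtuse.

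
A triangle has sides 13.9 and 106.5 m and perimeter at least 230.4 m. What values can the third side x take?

Triangle inequality alone gives 92.6 < x < 120.4.
The perimeter condition gives x ≥ 230.4 − 13.9 − 106.5 = 110.0.
Intersecting the two: 110.0 ≤ x < 120.4.

110.0 ≤ x < 120.4 m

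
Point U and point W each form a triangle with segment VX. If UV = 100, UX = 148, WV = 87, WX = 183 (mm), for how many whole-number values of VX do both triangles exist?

From triangle UVX: 48 < VX < 248.
From triangle WVX: 96 < VX < 270.
Intersection: 96 < VX < 248, so integers 97 through 247: 151 values.

151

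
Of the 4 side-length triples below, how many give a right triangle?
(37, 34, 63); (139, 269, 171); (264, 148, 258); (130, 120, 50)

1

(37,34,63): 34²+37² = 2525 < 3969 = 63² → obtuse
(139,269,171): 139²+171² = 48562 < 72361 = 269² → obtuse
(264,148,258): 148²+258² = 88468 > 69696 = 264² → acute
(130,120,50): 50²+120² = 16900 = 130² → right
1 of the 4 is right.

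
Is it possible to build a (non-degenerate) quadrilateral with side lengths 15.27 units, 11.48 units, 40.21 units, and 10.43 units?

No

For a quadrilateral, each side must be shorter than the sum of the others.
Here the longest side is 40.21, but the remaining 3 sides sum to only 37.18.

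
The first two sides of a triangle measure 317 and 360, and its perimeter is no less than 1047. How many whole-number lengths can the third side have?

307

Triangle inequality: 43 < x < 677. Perimeter ≥ 1047 gives x ≥ 1047 − 317 − 360 = 370.
So 370 ≤ x < 677; integers 370 through 676: 307 values.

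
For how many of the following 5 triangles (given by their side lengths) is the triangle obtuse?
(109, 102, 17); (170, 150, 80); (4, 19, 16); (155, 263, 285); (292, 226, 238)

2

(109,102,17): 17²+102² = 10693 < 11881 = 109² → obtuse
(170,150,80): 80²+150² = 28900 = 170² → right
(4,19,16): 4²+16² = 272 < 361 = 19² → obtuse
(155,263,285): 155²+263² = 93194 > 81225 = 285² → acute
(292,226,238): 226²+238² = 107720 > 85264 = 292² → acute
2 of the 5 are obtuse.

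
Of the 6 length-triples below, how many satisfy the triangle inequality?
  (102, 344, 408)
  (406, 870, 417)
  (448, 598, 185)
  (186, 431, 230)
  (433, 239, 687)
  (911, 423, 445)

(102,344,408): 102+344 > 408 → valid
(406,417,870): 406+417 ≤ 870 → not valid
(185,448,598): 185+448 > 598 → valid
(186,230,431): 186+230 ≤ 431 → not valid
(239,433,687): 239+433 ≤ 687 → not valid
(423,445,911): 423+445 ≤ 911 → not valid
2 of the 6 triples form a triangle.

2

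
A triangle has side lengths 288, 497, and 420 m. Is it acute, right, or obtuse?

acute

Compare the square of the longest side to the sum of squares of the other two: 288² + 420² = 259344 > 247009 = 497².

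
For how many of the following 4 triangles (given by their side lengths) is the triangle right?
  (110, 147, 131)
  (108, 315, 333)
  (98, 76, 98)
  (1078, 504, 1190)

2

(110,147,131): 110²+131² = 29261 > 21609 = 147² → acute
(108,315,333): 108²+315² = 110889 = 333² → right
(98,76,98): 76²+98² = 15380 > 9604 = 98² → acute
(1078,504,1190): 504²+1078² = 1416100 = 1190² → right
2 of the 4 are right.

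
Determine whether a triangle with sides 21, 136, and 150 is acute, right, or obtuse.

Compare the square of the longest side to the sum of squares of the other two: 21² + 136² = 18937 < 22500 = 150².

obtuse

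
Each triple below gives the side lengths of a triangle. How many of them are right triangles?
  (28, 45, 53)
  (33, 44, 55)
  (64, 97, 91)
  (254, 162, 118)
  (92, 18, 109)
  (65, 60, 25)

(28,45,53): 28²+45² = 2809 = 53² → right
(33,44,55): 33²+44² = 3025 = 55² → right
(64,97,91): 64²+91² = 12377 > 9409 = 97² → acute
(254,162,118): 118²+162² = 40168 < 64516 = 254² → obtuse
(92,18,109): 18²+92² = 8788 < 11881 = 109² → obtuse
(65,60,25): 25²+60² = 4225 = 65² → right
3 of the 6 are right.

3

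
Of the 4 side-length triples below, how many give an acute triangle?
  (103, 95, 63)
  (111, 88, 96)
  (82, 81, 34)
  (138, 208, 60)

3

(103,95,63): 63²+95² = 12994 > 10609 = 103² → acute
(111,88,96): 88²+96² = 16960 > 12321 = 111² → acute
(82,81,34): 34²+81² = 7717 > 6724 = 82² → acute
(138,208,60): 60+138 ≤ 208, not a triangle
3 of the 4 are acute.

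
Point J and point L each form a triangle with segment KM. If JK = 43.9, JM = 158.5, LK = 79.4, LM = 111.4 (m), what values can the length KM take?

From triangle JKM: |43.9 − 158.5| < KM < 43.9 + 158.5, i.e. 114.6 < KM < 202.4.
From triangle LKM: 32.0 < KM < 190.8.
Both must hold, so KM lies in the intersection.

114.6 < KM < 190.8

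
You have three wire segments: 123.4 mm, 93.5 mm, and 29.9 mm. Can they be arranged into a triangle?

No

The two shorter sides sum to 123.4, exactly equal to the longest side 123.4.
That gives only a degenerate (flat) triangle — the inequality must be strict.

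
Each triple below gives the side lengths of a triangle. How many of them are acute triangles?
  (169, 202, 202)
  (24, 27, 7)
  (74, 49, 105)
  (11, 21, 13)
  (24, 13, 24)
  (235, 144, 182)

(169,202,202): 169²+202² = 69365 > 40804 = 202² → acute
(24,27,7): 7²+24² = 625 < 729 = 27² → obtuse
(74,49,105): 49²+74² = 7877 < 11025 = 105² → obtuse
(11,21,13): 11²+13² = 290 < 441 = 21² → obtuse
(24,13,24): 13²+24² = 745 > 576 = 24² → acute
(235,144,182): 144²+182² = 53860 < 55225 = 235² → obtuse
2 of the 6 are acute.

2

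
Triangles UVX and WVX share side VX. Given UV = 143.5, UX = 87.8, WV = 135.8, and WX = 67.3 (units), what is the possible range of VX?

68.5 < VX < 203.1

From triangle UVX: |143.5 − 87.8| < VX < 143.5 + 87.8, i.e. 55.7 < VX < 231.3.
From triangle WVX: 68.5 < VX < 203.1.
Both must hold, so VX lies in the intersection.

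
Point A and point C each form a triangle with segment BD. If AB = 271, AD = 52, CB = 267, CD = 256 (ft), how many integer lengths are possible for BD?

103

From triangle ABD: 219 < BD < 323.
From triangle CBD: 11 < BD < 523.
Intersection: 219 < BD < 323, so integers 220 through 322: 103 values.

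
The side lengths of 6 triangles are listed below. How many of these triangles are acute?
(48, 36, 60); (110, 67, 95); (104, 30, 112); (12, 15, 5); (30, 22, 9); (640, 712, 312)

(48,36,60): 36²+48² = 3600 = 60² → right
(110,67,95): 67²+95² = 13514 > 12100 = 110² → acute
(104,30,112): 30²+104² = 11716 < 12544 = 112² → obtuse
(12,15,5): 5²+12² = 169 < 225 = 15² → obtuse
(30,22,9): 9²+22² = 565 < 900 = 30² → obtuse
(640,712,312): 312²+640² = 506944 = 712² → right
1 of the 6 is acute.

1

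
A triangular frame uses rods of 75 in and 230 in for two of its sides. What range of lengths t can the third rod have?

155 < t < 305 (in)

By the triangle inequality, t must be less than 75 + 230 = 305 and greater than |75 − 230| = 155.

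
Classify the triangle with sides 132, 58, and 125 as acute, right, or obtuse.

Compare the square of the longest side to the sum of squares of the other two: 58² + 125² = 18989 > 17424 = 132².

acute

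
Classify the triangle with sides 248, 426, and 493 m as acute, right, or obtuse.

Compare the square of the longest side to the sum of squares of the other two: 248² + 426² = 242980 < 243049 = 493².

obtuse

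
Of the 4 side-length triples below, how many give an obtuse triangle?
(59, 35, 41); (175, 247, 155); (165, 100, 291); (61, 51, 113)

(59,35,41): 35²+41² = 2906 < 3481 = 59² → obtuse
(175,247,155): 155²+175² = 54650 < 61009 = 247² → obtuse
(165,100,291): 100+165 ≤ 291, not a triangle
(61,51,113): 51+61 ≤ 113, not a triangle
2 of the 4 are obtuse.

2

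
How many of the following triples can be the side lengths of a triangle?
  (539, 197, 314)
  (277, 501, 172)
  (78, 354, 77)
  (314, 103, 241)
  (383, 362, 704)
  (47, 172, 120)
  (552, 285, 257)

2

(197,314,539): 197+314 ≤ 539 → not valid
(172,277,501): 172+277 ≤ 501 → not valid
(77,78,354): 77+78 ≤ 354 → not valid
(103,241,314): 103+241 > 314 → valid
(362,383,704): 362+383 > 704 → valid
(47,120,172): 47+120 ≤ 172 → not valid
(257,285,552): 257+285 ≤ 552 → not valid
2 of the 7 triples form a triangle.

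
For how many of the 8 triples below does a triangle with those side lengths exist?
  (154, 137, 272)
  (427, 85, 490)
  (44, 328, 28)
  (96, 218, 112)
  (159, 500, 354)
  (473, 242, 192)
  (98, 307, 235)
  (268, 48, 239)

5

(137,154,272): 137+154 > 272 → valid
(85,427,490): 85+427 > 490 → valid
(28,44,328): 28+44 ≤ 328 → not valid
(96,112,218): 96+112 ≤ 218 → not valid
(159,354,500): 159+354 > 500 → valid
(192,242,473): 192+242 ≤ 473 → not valid
(98,235,307): 98+235 > 307 → valid
(48,239,268): 48+239 > 268 → valid
5 of the 8 triples form a triangle.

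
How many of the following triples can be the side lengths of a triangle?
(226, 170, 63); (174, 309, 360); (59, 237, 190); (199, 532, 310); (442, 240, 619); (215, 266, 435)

5

(63,170,226): 63+170 > 226 → valid
(174,309,360): 174+309 > 360 → valid
(59,190,237): 59+190 > 237 → valid
(199,310,532): 199+310 ≤ 532 → not valid
(240,442,619): 240+442 > 619 → valid
(215,266,435): 215+266 > 435 → valid
5 of the 6 triples form a triangle.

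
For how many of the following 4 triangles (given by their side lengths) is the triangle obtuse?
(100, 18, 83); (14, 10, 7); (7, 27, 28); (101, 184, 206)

3

(100,18,83): 18²+83² = 7213 < 10000 = 100² → obtuse
(14,10,7): 7²+10² = 149 < 196 = 14² → obtuse
(7,27,28): 7²+27² = 778 < 784 = 28² → obtuse
(101,184,206): 101²+184² = 44057 > 42436 = 206² → acute
3 of the 4 are obtuse.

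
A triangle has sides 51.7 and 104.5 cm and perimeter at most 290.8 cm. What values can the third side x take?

52.8 < x ≤ 134.6

Triangle inequality alone gives 52.8 < x < 156.2.
The perimeter condition gives x ≤ 290.8 − 51.7 − 104.5 = 134.6.
Intersecting the two: 52.8 < x ≤ 134.6.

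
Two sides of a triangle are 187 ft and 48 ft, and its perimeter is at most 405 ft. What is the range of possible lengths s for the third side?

Triangle inequality alone gives 139 < s < 235.
The perimeter condition gives s ≤ 405 − 187 − 48 = 170.
Intersecting the two: 139 < s ≤ 170.

139 < s ≤ 170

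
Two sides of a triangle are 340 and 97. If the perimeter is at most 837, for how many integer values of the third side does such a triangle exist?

157

Triangle inequality: 243 < x < 437. Perimeter ≤ 837 gives x ≤ 837 − 340 − 97 = 400.
So 243 < x ≤ 400; integers 244 through 400: 157 values.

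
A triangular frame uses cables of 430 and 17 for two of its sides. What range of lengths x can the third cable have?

413 < x < 447

By the triangle inequality, x must be less than 430 + 17 = 447 and greater than |430 − 17| = 413.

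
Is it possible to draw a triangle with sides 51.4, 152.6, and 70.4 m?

The longest side is 152.6, but the other two sum to only 121.8.
121.8 < 152.6, so the triangle inequality fails.

No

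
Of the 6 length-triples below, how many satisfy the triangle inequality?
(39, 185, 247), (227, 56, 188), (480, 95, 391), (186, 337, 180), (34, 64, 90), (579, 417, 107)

4

(39,185,247): 39+185 ≤ 247 → not valid
(56,188,227): 56+188 > 227 → valid
(95,391,480): 95+391 > 480 → valid
(180,186,337): 180+186 > 337 → valid
(34,64,90): 34+64 > 90 → valid
(107,417,579): 107+417 ≤ 579 → not valid
4 of the 6 triples form a triangle.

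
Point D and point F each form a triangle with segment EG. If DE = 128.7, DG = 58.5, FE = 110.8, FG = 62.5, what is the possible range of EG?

From triangle DEG: |128.7 − 58.5| < EG < 128.7 + 58.5, i.e. 70.2 < EG < 187.2.
From triangle FEG: 48.3 < EG < 173.3.
Both must hold, so EG lies in the intersection.

70.2 < EG < 173.3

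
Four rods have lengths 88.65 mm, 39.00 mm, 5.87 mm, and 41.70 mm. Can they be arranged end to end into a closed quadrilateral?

For a quadrilateral, each side must be shorter than the sum of the others.
Here the longest side is 88.65, but the remaining 3 sides sum to only 86.57.

No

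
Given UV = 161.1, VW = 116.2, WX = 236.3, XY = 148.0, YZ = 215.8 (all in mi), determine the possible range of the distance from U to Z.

0 ≤ UZ ≤ 877.4 mi

The maximum is all hops collinear in one direction: 161.1 + 116.2 + 236.3 + 148.0 + 215.8 = 877.4.
The longest hop is 236.3; the others sum to 641.1. Since 236.3 ≤ 641.1, the path can fold back on itself completely, so the minimum distance is 0.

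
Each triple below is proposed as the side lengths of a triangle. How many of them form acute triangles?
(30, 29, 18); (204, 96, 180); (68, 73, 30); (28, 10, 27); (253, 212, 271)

(30,29,18): 18²+29² = 1165 > 900 = 30² → acute
(204,96,180): 96²+180² = 41616 = 204² → right
(68,73,30): 30²+68² = 5524 > 5329 = 73² → acute
(28,10,27): 10²+27² = 829 > 784 = 28² → acute
(253,212,271): 212²+253² = 108953 > 73441 = 271² → acute
4 of the 5 are acute.

4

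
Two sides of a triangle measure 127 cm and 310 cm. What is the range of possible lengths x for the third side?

By the triangle inequality, x must be less than 127 + 310 = 437 and greater than |127 − 310| = 183.

183 < x < 437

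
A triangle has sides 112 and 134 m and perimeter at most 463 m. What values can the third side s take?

Triangle inequality alone gives 22 < s < 246.
The perimeter condition gives s ≤ 463 − 112 − 134 = 217.
Intersecting the two: 22 < s ≤ 217.

22 < s ≤ 217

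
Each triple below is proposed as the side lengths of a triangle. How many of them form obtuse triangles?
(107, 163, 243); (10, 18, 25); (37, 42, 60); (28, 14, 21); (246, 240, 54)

(107,163,243): 107²+163² = 38018 < 59049 = 243² → obtuse
(10,18,25): 10²+18² = 424 < 625 = 25² → obtuse
(37,42,60): 37²+42² = 3133 < 3600 = 60² → obtuse
(28,14,21): 14²+21² = 637 < 784 = 28² → obtuse
(246,240,54): 54²+240² = 60516 = 246² → right
4 of the 5 are obtuse.

4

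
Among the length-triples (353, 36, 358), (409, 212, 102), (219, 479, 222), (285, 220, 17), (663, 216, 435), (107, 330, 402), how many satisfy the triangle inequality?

(36,353,358): 36+353 > 358 → valid
(102,212,409): 102+212 ≤ 409 → not valid
(219,222,479): 219+222 ≤ 479 → not valid
(17,220,285): 17+220 ≤ 285 → not valid
(216,435,663): 216+435 ≤ 663 → not valid
(107,330,402): 107+330 > 402 → valid
2 of the 6 triples form a triangle.

2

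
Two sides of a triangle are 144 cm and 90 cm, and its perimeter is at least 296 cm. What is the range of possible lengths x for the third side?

Triangle inequality alone gives 54 < x < 234.
The perimeter condition gives x ≥ 296 − 144 − 90 = 62.
Intersecting the two: 62 ≤ x < 234.

62 ≤ x < 234 cm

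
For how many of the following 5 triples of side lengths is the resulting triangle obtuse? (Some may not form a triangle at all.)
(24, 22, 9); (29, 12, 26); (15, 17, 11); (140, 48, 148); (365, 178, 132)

2

(24,22,9): 9²+22² = 565 < 576 = 24² → obtuse
(29,12,26): 12²+26² = 820 < 841 = 29² → obtuse
(15,17,11): 11²+15² = 346 > 289 = 17² → acute
(140,48,148): 48²+140² = 21904 = 148² → right
(365,178,132): 132+178 ≤ 365, not a triangle
2 of the 5 are obtuse.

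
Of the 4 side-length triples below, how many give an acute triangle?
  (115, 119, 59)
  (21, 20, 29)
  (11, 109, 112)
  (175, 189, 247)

2

(115,119,59): 59²+115² = 16706 > 14161 = 119² → acute
(21,20,29): 20²+21² = 841 = 29² → right
(11,109,112): 11²+109² = 12002 < 12544 = 112² → obtuse
(175,189,247): 175²+189² = 66346 > 61009 = 247² → acute
2 of the 4 are acute.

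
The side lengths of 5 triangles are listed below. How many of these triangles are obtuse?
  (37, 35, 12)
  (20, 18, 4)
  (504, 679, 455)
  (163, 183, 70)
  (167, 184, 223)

2

(37,35,12): 12²+35² = 1369 = 37² → right
(20,18,4): 4²+18² = 340 < 400 = 20² → obtuse
(504,679,455): 455²+504² = 461041 = 679² → right
(163,183,70): 70²+163² = 31469 < 33489 = 183² → obtuse
(167,184,223): 167²+184² = 61745 > 49729 = 223² → acute
2 of the 5 are obtuse.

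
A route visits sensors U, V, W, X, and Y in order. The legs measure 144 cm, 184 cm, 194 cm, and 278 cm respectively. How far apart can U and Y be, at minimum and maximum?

The maximum is all hops collinear in one direction: 144 + 184 + 194 + 278 = 800.
The longest hop is 278; the others sum to 522. Since 278 ≤ 522, the path can fold back on itself completely, so the minimum distance is 0.

0 ≤ UY ≤ 800 cm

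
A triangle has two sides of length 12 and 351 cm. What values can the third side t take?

339 < t < 363 (cm)

By the triangle inequality, t must be less than 12 + 351 = 363 and greater than |12 − 351| = 339.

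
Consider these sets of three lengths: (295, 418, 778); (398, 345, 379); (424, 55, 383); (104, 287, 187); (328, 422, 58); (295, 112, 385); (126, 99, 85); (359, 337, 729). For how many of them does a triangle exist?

5

(295,418,778): 295+418 ≤ 778 → not valid
(345,379,398): 345+379 > 398 → valid
(55,383,424): 55+383 > 424 → valid
(104,187,287): 104+187 > 287 → valid
(58,328,422): 58+328 ≤ 422 → not valid
(112,295,385): 112+295 > 385 → valid
(85,99,126): 85+99 > 126 → valid
(337,359,729): 337+359 ≤ 729 → not valid
5 of the 8 triples form a triangle.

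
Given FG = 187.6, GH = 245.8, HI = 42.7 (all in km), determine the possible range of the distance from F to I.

The maximum is all hops collinear in one direction: 187.6 + 245.8 + 42.7 = 476.1.
The longest hop is 245.8; the others sum to 230.3. Folding the others back against it leaves at least 245.8 − 230.3 = 15.5.

15.5 ≤ FI ≤ 476.1 km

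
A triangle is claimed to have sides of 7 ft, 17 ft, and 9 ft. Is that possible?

No

The longest side is 17, but the other two sum to only 16.
16 < 17, so the triangle inequality fails.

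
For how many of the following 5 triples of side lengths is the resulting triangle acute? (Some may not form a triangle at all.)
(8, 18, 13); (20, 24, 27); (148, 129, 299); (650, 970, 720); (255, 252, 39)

(8,18,13): 8²+13² = 233 < 324 = 18² → obtuse
(20,24,27): 20²+24² = 976 > 729 = 27² → acute
(148,129,299): 129+148 ≤ 299, not a triangle
(650,970,720): 650²+720² = 940900 = 970² → right
(255,252,39): 39²+252² = 65025 = 255² → right
1 of the 5 is acute.

1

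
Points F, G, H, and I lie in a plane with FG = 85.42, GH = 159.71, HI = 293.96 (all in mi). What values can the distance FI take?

The maximum is all hops collinear in one direction: 85.42 + 159.71 + 293.96 = 539.09.
The longest hop is 293.96; the others sum to 245.13. Folding the others back against it leaves at least 293.96 − 245.13 = 48.83.

48.83 ≤ FI ≤ 539.09 mi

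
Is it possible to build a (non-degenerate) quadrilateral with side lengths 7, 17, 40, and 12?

For a quadrilateral, each side must be shorter than the sum of the others.
Here the longest side is 40, but the remaining 3 sides sum to only 36.

No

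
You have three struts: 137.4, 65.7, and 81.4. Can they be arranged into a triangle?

The longest side is 137.4, and the other two sum to 147.1.
Since 147.1 > 137.4, the triangle inequality holds.

Yes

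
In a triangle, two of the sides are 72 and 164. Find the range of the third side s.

92 < s < 236

By the triangle inequality, s must be less than 72 + 164 = 236 and greater than |72 − 164| = 92.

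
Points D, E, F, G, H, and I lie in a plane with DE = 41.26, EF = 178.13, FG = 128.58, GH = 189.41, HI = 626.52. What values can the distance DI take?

The maximum is all hops collinear in one direction: 41.26 + 178.13 + 128.58 + 189.41 + 626.52 = 1163.90.
The longest hop is 626.52; the others sum to 537.38. Folding the others back against it leaves at least 626.52 − 537.38 = 89.14.

89.14 ≤ DI ≤ 1163.90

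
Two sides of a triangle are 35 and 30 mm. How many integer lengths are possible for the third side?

59

The third side lies in the open interval (5, 65).
Integers from 6 to 64 inclusive: 64 − 6 + 1 = 59.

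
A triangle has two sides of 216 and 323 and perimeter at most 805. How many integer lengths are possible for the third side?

159

Triangle inequality: 107 < x < 539. Perimeter ≤ 805 gives x ≤ 805 − 216 − 323 = 266.
So 107 < x ≤ 266; integers 108 through 266: 159 values.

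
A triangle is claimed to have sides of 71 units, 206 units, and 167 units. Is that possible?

The longest side is 206, and the other two sum to 238.
Since 238 > 206, the triangle inequality holds.

Yes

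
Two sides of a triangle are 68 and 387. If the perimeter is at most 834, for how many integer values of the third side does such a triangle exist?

60

Triangle inequality: 319 < x < 455. Perimeter ≤ 834 gives x ≤ 834 − 68 − 387 = 379.
So 319 < x ≤ 379; integers 320 through 379: 60 values.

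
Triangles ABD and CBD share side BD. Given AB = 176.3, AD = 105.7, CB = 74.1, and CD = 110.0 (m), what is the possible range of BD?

70.6 < BD < 184.1

From triangle ABD: |176.3 − 105.7| < BD < 176.3 + 105.7, i.e. 70.6 < BD < 282.0.
From triangle CBD: 35.9 < BD < 184.1.
Both must hold, so BD lies in the intersection.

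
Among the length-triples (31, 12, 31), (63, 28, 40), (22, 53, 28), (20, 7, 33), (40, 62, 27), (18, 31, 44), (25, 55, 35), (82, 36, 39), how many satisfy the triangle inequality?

5

(12,31,31): 12+31 > 31 → valid
(28,40,63): 28+40 > 63 → valid
(22,28,53): 22+28 ≤ 53 → not valid
(7,20,33): 7+20 ≤ 33 → not valid
(27,40,62): 27+40 > 62 → valid
(18,31,44): 18+31 > 44 → valid
(25,35,55): 25+35 > 55 → valid
(36,39,82): 36+39 ≤ 82 → not valid
5 of the 8 triples form a triangle.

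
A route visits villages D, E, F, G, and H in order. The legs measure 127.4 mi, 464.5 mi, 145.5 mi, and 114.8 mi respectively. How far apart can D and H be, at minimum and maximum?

76.8 ≤ DH ≤ 852.2 mi

The maximum is all hops collinear in one direction: 127.4 + 464.5 + 145.5 + 114.8 = 852.2.
The longest hop is 464.5; the others sum to 387.7. Folding the others back against it leaves at least 464.5 − 387.7 = 76.8.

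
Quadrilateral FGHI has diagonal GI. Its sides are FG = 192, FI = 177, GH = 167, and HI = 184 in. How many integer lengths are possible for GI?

From triangle FGI: 15 < GI < 369.
From triangle HGI: 17 < GI < 351.
Intersection: 17 < GI < 351, so integers 18 through 350: 333 values.

333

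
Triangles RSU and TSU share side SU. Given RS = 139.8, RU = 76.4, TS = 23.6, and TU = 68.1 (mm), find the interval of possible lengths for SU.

63.4 < SU < 91.7

From triangle RSU: |139.8 − 76.4| < SU < 139.8 + 76.4, i.e. 63.4 < SU < 216.2.
From triangle TSU: 44.5 < SU < 91.7.
Both must hold, so SU lies in the intersection.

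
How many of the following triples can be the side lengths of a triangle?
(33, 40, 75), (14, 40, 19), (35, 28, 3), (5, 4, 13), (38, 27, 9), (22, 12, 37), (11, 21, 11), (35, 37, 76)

(33,40,75): 33+40 ≤ 75 → not valid
(14,19,40): 14+19 ≤ 40 → not valid
(3,28,35): 3+28 ≤ 35 → not valid
(4,5,13): 4+5 ≤ 13 → not valid
(9,27,38): 9+27 ≤ 38 → not valid
(12,22,37): 12+22 ≤ 37 → not valid
(11,11,21): 11+11 > 21 → valid
(35,37,76): 35+37 ≤ 76 → not valid
1 of the 8 triples forms a triangle.

1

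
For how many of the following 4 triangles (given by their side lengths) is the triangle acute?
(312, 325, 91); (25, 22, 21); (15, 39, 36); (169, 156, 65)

1

(312,325,91): 91²+312² = 105625 = 325² → right
(25,22,21): 21²+22² = 925 > 625 = 25² → acute
(15,39,36): 15²+36² = 1521 = 39² → right
(169,156,65): 65²+156² = 28561 = 169² → right
1 of the 4 is acute.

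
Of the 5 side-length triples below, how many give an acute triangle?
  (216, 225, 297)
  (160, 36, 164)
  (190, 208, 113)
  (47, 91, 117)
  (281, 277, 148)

(216,225,297): 216²+225² = 97281 > 88209 = 297² → acute
(160,36,164): 36²+160² = 26896 = 164² → right
(190,208,113): 113²+190² = 48869 > 43264 = 208² → acute
(47,91,117): 47²+91² = 10490 < 13689 = 117² → obtuse
(281,277,148): 148²+277² = 98633 > 78961 = 281² → acute
3 of the 5 are acute.

3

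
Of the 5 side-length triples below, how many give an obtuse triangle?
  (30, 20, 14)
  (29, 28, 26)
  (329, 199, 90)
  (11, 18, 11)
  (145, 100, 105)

2

(30,20,14): 14²+20² = 596 < 900 = 30² → obtuse
(29,28,26): 26²+28² = 1460 > 841 = 29² → acute
(329,199,90): 90+199 ≤ 329, not a triangle
(11,18,11): 11²+11² = 242 < 324 = 18² → obtuse
(145,100,105): 100²+105² = 21025 = 145² → right
2 of the 5 are obtuse.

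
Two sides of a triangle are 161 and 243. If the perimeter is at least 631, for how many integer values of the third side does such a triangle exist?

Triangle inequality: 82 < x < 404. Perimeter ≥ 631 gives x ≥ 631 − 161 − 243 = 227.
So 227 ≤ x < 404; integers 227 through 403: 177 values.

177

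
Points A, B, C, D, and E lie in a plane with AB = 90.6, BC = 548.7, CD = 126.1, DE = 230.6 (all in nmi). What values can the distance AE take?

The maximum is all hops collinear in one direction: 90.6 + 548.7 + 126.1 + 230.6 = 996.0.
The longest hop is 548.7; the others sum to 447.3. Folding the others back against it leaves at least 548.7 − 447.3 = 101.4.

101.4 ≤ AE ≤ 996.0 nmi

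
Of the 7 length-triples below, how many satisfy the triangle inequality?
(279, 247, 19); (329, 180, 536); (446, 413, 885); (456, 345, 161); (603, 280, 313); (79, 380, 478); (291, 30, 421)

1

(19,247,279): 19+247 ≤ 279 → not valid
(180,329,536): 180+329 ≤ 536 → not valid
(413,446,885): 413+446 ≤ 885 → not valid
(161,345,456): 161+345 > 456 → valid
(280,313,603): 280+313 ≤ 603 → not valid
(79,380,478): 79+380 ≤ 478 → not valid
(30,291,421): 30+291 ≤ 421 → not valid
1 of the 7 triples forms a triangle.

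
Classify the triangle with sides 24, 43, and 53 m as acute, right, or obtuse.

Compare the square of the longest side to the sum of squares of the other two: 24² + 43² = 2425 < 2809 = 53².

obtuse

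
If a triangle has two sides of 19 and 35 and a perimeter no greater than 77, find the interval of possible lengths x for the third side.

Triangle inequality alone gives 16 < x < 54.
The perimeter condition gives x ≤ 77 − 19 − 35 = 23.
Intersecting the two: 16 < x ≤ 23.

16 < x ≤ 23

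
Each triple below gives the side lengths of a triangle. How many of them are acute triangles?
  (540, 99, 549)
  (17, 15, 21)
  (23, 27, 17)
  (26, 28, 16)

3

(540,99,549): 99²+540² = 301401 = 549² → right
(17,15,21): 15²+17² = 514 > 441 = 21² → acute
(23,27,17): 17²+23² = 818 > 729 = 27² → acute
(26,28,16): 16²+26² = 932 > 784 = 28² → acute
3 of the 4 are acute.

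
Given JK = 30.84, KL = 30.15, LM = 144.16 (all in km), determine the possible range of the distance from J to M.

83.17 ≤ JM ≤ 205.15 km

The maximum is all hops collinear in one direction: 30.84 + 30.15 + 144.16 = 205.15.
The longest hop is 144.16; the others sum to 60.99. Folding the others back against it leaves at least 144.16 − 60.99 = 83.17.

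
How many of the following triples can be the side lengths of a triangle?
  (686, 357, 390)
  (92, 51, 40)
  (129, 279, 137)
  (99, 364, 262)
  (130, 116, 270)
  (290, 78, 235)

2

(357,390,686): 357+390 > 686 → valid
(40,51,92): 40+51 ≤ 92 → not valid
(129,137,279): 129+137 ≤ 279 → not valid
(99,262,364): 99+262 ≤ 364 → not valid
(116,130,270): 116+130 ≤ 270 → not valid
(78,235,290): 78+235 > 290 → valid
2 of the 6 triples form a triangle.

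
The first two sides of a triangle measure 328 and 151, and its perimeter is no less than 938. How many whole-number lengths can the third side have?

20

Triangle inequality: 177 < x < 479. Perimeter ≥ 938 gives x ≥ 938 − 328 − 151 = 459.
So 459 ≤ x < 479; integers 459 through 478: 20 values.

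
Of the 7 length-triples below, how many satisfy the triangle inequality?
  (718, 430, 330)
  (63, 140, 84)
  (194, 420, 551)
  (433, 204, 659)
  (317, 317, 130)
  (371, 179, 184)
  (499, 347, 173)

(330,430,718): 330+430 > 718 → valid
(63,84,140): 63+84 > 140 → valid
(194,420,551): 194+420 > 551 → valid
(204,433,659): 204+433 ≤ 659 → not valid
(130,317,317): 130+317 > 317 → valid
(179,184,371): 179+184 ≤ 371 → not valid
(173,347,499): 173+347 > 499 → valid
5 of the 7 triples form a triangle.

5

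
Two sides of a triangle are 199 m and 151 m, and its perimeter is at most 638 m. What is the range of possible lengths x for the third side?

Triangle inequality alone gives 48 < x < 350.
The perimeter condition gives x ≤ 638 − 199 − 151 = 288.
Intersecting the two: 48 < x ≤ 288.

48 < x ≤ 288 m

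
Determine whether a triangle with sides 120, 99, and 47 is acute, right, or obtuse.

Compare the square of the longest side to the sum of squares of the other two: 47² + 99² = 12010 < 14400 = 120².

obtuse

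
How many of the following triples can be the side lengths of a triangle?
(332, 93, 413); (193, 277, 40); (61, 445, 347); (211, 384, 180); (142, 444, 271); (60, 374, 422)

3

(93,332,413): 93+332 > 413 → valid
(40,193,277): 40+193 ≤ 277 → not valid
(61,347,445): 61+347 ≤ 445 → not valid
(180,211,384): 180+211 > 384 → valid
(142,271,444): 142+271 ≤ 444 → not valid
(60,374,422): 60+374 > 422 → valid
3 of the 6 triples form a triangle.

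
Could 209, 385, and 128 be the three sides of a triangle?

The longest side is 385, but the other two sum to only 337.
337 < 385, so the triangle inequality fails.

No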